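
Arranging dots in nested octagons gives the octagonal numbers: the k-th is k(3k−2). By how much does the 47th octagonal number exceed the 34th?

47·(3·47 − 2) = 6533 and 34·(3·34 − 2) = 3400.
Difference: 6533 − 3400 = 3133.

3133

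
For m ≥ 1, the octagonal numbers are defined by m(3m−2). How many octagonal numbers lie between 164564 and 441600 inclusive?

150

The n-th octagonal number is n(3n−2).
Smallest index with value ≥ 164564: n = 235 (giving 165205).
Largest index with value ≤ 441600: n = 384 (giving 441600).
Indices 235 through 384: 150 terms.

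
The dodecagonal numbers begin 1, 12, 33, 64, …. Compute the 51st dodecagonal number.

12801

The 51st dodecagonal number is n(5n−4) with n = 51.
51·(5·51 − 4) = 51·251 = 12801.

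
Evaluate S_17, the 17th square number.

The 17th square number is n² with n = 17.
17² = 289.

289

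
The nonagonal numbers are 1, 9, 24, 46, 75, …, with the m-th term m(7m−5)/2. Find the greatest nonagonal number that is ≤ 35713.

35451

Solve n(7n−5)/2 ≤ 35713 for integer n.
n = 101 gives 35451 ≤ 35713, while n = 102 gives 36159 > 35713; so the answer is 35451.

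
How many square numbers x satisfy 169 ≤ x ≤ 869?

17

The n-th square number is n².
Smallest index with value ≥ 169: n = 13 (giving 169).
Largest index with value ≤ 869: n = 29 (giving 841).
Indices 13 through 29: 17 terms.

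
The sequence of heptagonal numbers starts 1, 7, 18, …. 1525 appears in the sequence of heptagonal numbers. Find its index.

Set n(5n−3)/2 = 1525, giving 5n² − 3n − 3050 = 0.
So n = (3 + 247) / 10 = 250/10 = 25.

25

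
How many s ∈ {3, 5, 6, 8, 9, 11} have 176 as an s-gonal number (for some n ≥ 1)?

2

s = 3: P(3, 18) = 171 and P(3, 19) = 190; 176 is not s-gonal.
s = 5: P(5, 11) = 176. ✓
s = 6: P(6, 9) = 153 and P(6, 10) = 190; 176 is not s-gonal.
s = 8: P(8, 8) = 176. ✓
s = 9: P(9, 7) = 154 and P(9, 8) = 204; 176 is not s-gonal.
s = 11: P(11, 6) = 141 and P(11, 7) = 196; 176 is not s-gonal.
Hits: s ∈ {5, 8} → 2.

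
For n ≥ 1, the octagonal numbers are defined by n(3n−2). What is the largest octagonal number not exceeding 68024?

Solve n(3n−2) ≤ 68024 for integer n.
n = 150 gives 67200 ≤ 68024, while n = 151 gives 68101 > 68024; so the answer is 67200.

67200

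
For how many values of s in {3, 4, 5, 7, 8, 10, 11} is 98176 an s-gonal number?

s = 3: P(3, 442) = 97903 and P(3, 443) = 98346; 98176 is not s-gonal.
s = 4: P(4, 313) = 97969 and P(4, 314) = 98596; 98176 is not s-gonal.
s = 5: P(5, 256) = 98176. ✓
s = 7: P(7, 198) = 97713 and P(7, 199) = 98704; 98176 is not s-gonal.
s = 8: P(8, 181) = 97921 and P(8, 182) = 99008; 98176 is not s-gonal.
s = 10: P(10, 157) = 98125 and P(10, 158) = 99382; 98176 is not s-gonal.
s = 11: P(11, 148) = 98050 and P(11, 149) = 99383; 98176 is not s-gonal.
Hits: s ∈ {5} → 1.

1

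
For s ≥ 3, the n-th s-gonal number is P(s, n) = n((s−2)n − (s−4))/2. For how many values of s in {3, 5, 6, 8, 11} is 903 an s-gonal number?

s = 3: P(3, 42) = 903. ✓
s = 5: P(5, 24) = 852 and P(5, 25) = 925; 903 is not s-gonal.
s = 6: P(6, 21) = 861 and P(6, 22) = 946; 903 is not s-gonal.
s = 8: P(8, 17) = 833 and P(8, 18) = 936; 903 is not s-gonal.
s = 11: P(11, 14) = 833 and P(11, 15) = 960; 903 is not s-gonal.
Hits: s ∈ {3} → 1.

1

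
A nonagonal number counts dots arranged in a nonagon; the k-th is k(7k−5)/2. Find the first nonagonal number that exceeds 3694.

Solve n(7n−5)/2 > 3694 for integer n.
The largest n with value ≤ 3694 is 32 (since 3504 ≤ 3694 < 3729), so the first above is n = 33, value 3729.

3729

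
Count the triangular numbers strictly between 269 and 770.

The n-th triangular number is n(n+1)/2.
Smallest index with value > 269: n = 23 (giving 276).
Largest index with value < 770: n = 38 (giving 741).
Indices 23 through 38: 16 terms.

16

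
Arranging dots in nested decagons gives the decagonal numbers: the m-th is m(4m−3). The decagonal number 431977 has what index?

Set n(4n−3) = 431977, giving 4n² − 3n − 431977 = 0.
The discriminant is 9 + 16·431977 = 6911641, and √6911641 = 2629.
So n = (3 + 2629) / 8 = 2632/8 = 329.
Check: 329·(4·329 − 3) = 431977. ✓

329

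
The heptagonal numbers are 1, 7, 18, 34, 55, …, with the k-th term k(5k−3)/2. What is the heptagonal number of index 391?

381616

391·(5·391 − 3)/2 = 391·1952/2 = 391·976 = 381616.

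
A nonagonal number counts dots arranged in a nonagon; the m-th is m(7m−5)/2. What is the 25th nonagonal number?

2125

25·(7·25 − 5)/2 = 25·170/2 = 25·85 = 2125.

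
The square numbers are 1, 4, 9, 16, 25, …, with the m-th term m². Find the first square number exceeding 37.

49

Solve n² > 37 for integer n.
The largest n with value ≤ 37 is 6 (since 36 ≤ 37 < 49), so the first above is n = 7, value 49.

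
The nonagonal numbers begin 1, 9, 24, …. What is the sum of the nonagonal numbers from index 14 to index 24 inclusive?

Σ i(7i−5)/2 = (7Σi² − 5Σi) / 2 over i = 14..24.
Σi = 300 − 91 = 209 and Σi² = 4900 − 819 = 4081.
(7·4081 − 5·209) / 2 = 27522/2 = 13761.

13761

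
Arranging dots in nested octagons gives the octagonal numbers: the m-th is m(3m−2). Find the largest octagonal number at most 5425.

Solve n(3n−2) ≤ 5425 for integer n.
n = 42 gives 5208 ≤ 5425, while n = 43 gives 5461 > 5425; so the answer is 5208.

5208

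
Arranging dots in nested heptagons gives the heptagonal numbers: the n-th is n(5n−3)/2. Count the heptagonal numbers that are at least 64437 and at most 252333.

158

The n-th heptagonal number is n(5n−3)/2.
Smallest index with value ≥ 64437: n = 161 (giving 64561).
Largest index with value ≤ 252333: n = 318 (giving 252333).
Indices 161 through 318: 158 terms.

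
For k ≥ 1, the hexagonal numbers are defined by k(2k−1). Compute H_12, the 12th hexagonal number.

The 12th hexagonal number is n(2n−1) with n = 12.
12·(2·12 − 1) = 12·23 = 276.

276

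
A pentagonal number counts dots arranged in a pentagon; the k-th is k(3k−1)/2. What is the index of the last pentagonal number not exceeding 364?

15

Solve n(3n−1)/2 ≤ 364 for integer n.
n = 15 gives 330 ≤ 364, while n = 16 gives 376 > 364; so the answer is index 15.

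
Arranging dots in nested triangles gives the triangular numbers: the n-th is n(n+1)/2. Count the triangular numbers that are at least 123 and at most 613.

The n-th triangular number is n(n+1)/2.
Smallest index with value ≥ 123: n = 16 (giving 136).
Largest index with value ≤ 613: n = 34 (giving 595).
Indices 16 through 34: 19 terms.

19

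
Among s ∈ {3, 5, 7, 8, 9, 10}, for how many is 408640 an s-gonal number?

s = 3: P(3, 903) = 408156 and P(3, 904) = 409060; 408640 is not s-gonal.
s = 5: P(5, 522) = 408465 and P(5, 523) = 410032; 408640 is not s-gonal.
s = 7: P(7, 404) = 407434 and P(7, 405) = 409455; 408640 is not s-gonal.
s = 8: P(8, 369) = 407745 and P(8, 370) = 409960; 408640 is not s-gonal.
s = 9: P(9, 342) = 408519 and P(9, 343) = 410914; 408640 is not s-gonal.
s = 10: P(10, 320) = 408640. ✓
Hits: s ∈ {10} → 1.

1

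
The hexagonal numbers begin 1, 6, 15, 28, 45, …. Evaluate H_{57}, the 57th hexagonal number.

57·(2·57 − 1) = 57·113 = 6441.

6441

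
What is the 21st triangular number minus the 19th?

21·22/2 = 231 and 19·20/2 = 190.
Difference: 231 − 190 = 41.

41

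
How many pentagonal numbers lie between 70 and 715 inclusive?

The n-th pentagonal number is n(3n−1)/2.
Smallest index with value ≥ 70: n = 7 (giving 70).
Largest index with value ≤ 715: n = 22 (giving 715).
Indices 7 through 22: 16 terms.

16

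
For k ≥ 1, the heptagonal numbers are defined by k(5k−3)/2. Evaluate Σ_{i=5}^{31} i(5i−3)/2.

Σ i(5i−3)/2 = (5Σi² − 3Σi) / 2 over i = 5..31.
Σi = 496 − 10 = 486 and Σi² = 10416 − 30 = 10386.
(5·10386 − 3·486) / 2 = 50472/2 = 25236.

25236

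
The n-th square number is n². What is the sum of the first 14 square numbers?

1015

Σ_{i=1}^{14} i² = 14·15·29/6 = 1015.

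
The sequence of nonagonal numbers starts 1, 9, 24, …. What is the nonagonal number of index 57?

The 57th nonagonal number is n(7n−5)/2 with n = 57.
57·(7·57 − 5)/2 = 57·394/2 = 57·197 = 11229.

11229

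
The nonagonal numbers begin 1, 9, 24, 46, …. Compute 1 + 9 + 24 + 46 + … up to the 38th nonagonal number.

64714

Σ i(7i−5)/2 = (7Σi² − 5Σi) / 2 over i = 1..38.
Σi = 741 and Σi² = 19019.
(7·19019 − 5·741) / 2 = 129428/2 = 64714.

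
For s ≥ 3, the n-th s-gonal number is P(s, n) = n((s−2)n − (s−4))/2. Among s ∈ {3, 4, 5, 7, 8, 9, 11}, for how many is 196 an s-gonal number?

s = 3: P(3, 19) = 190 and P(3, 20) = 210; 196 is not s-gonal.
s = 4: P(4, 14) = 196. ✓
s = 5: P(5, 11) = 176 and P(5, 12) = 210; 196 is not s-gonal.
s = 7: P(7, 9) = 189 and P(7, 10) = 235; 196 is not s-gonal.
s = 8: P(8, 8) = 176 and P(8, 9) = 225; 196 is not s-gonal.
s = 9: P(9, 7) = 154 and P(9, 8) = 204; 196 is not s-gonal.
s = 11: P(11, 7) = 196. ✓
Hits: s ∈ {4, 11} → 2.

2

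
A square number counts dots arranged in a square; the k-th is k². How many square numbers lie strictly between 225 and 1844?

27

The n-th square number is n².
Smallest index with value > 225: n = 16 (giving 256).
Largest index with value < 1844: n = 42 (giving 1764).
Indices 16 through 42: 27 terms.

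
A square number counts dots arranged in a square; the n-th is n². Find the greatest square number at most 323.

289

Solve n² ≤ 323 for integer n.
n = 17 gives 289 ≤ 323, while n = 18 gives 324 > 323; so the answer is 289.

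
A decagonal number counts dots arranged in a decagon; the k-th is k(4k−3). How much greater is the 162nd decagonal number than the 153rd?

11313

162·(4·162 − 3) = 104490 and 153·(4·153 − 3) = 93177.
Difference: 104490 − 93177 = 11313.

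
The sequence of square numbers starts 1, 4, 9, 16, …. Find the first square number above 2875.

Solve n² > 2875 for integer n.
The largest n with value ≤ 2875 is 53 (since 2809 ≤ 2875 < 2916), so the first above is n = 54, value 2916.

2916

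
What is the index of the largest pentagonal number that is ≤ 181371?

347

Solve n(3n−1)/2 ≤ 181371 for integer n.
n = 347 gives 180440 ≤ 181371, while n = 348 gives 181482 > 181371; so the answer is index 347.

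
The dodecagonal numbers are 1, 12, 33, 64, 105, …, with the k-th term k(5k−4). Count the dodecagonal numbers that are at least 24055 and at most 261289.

160

The n-th dodecagonal number is n(5n−4).
Smallest index with value ≥ 24055: n = 70 (giving 24220).
Largest index with value ≤ 261289: n = 229 (giving 261289).
Indices 70 through 229: 160 terms.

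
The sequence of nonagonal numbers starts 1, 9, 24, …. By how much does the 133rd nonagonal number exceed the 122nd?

9790

133·(7·133 − 5)/2 = 61579 and 122·(7·122 − 5)/2 = 51789.
Difference: 61579 − 51789 = 9790.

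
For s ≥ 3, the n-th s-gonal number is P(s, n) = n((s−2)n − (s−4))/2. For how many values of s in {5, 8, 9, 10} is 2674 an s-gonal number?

1

s = 5: P(5, 42) = 2625 and P(5, 43) = 2752; 2674 is not s-gonal.
s = 8: P(8, 30) = 2640 and P(8, 31) = 2821; 2674 is not s-gonal.
s = 9: P(9, 28) = 2674. ✓
s = 10: P(10, 26) = 2626 and P(10, 27) = 2835; 2674 is not s-gonal.
Hits: s ∈ {9} → 1.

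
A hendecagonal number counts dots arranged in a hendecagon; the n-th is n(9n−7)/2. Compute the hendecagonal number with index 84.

31458

84·(9·84 − 7)/2 = 84·749/2 = 31458.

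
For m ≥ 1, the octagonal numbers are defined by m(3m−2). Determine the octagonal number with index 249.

The 249th octagonal number is n(3n−2) with n = 249.
249·(3·249 − 2) = 249·745 = 185505.

185505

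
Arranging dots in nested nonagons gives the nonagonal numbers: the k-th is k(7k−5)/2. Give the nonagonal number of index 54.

10071

The 54th nonagonal number is n(7n−5)/2 with n = 54.
54·(7·54 − 5)/2 = 54·373/2 = 10071.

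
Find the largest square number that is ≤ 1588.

1521

Solve n² ≤ 1588 for integer n.
n = 39 gives 1521 ≤ 1588, while n = 40 gives 1600 > 1588; so the answer is 1521.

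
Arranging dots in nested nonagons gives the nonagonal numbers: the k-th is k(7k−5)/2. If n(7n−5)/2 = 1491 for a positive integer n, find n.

Set n(7n−5)/2 = 1491, giving 7n² − 5n − 2982 = 0.
So n = (5 + 289) / 14 = 294/14 = 21.

21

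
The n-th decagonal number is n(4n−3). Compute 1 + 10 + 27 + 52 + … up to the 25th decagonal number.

Σ i(4i−3) = 4Σi² − 3Σi over i = 1..25.
Σi = 325 and Σi² = 5525.
4·5525 − 3·325 = 21125.

21125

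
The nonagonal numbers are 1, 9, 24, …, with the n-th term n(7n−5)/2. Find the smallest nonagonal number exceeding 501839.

504450

Solve n(7n−5)/2 > 501839 for integer n.
The largest n with value ≤ 501839 is 379 (since 501796 ≤ 501839 < 504450), so the first above is n = 380, value 504450.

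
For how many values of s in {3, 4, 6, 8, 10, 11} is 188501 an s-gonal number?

s = 3: P(3, 613) = 188191 and P(3, 614) = 188805; 188501 is not s-gonal.
s = 4: P(4, 434) = 188356 and P(4, 435) = 189225; 188501 is not s-gonal.
s = 6: P(6, 307) = 188191 and P(6, 308) = 189420; 188501 is not s-gonal.
s = 8: P(8, 251) = 188501. ✓
s = 10: P(10, 217) = 187705 and P(10, 218) = 189442; 188501 is not s-gonal.
s = 11: P(11, 205) = 188395 and P(11, 206) = 190241; 188501 is not s-gonal.
Hits: s ∈ {8} → 1.

1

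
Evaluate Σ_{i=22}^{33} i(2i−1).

18106

Σ i(2i−1) = 2Σi² − Σi over i = 22..33.
Σi = 561 − 231 = 330 and Σi² = 12529 − 3311 = 9218.
2·9218 − 1·330 = 18106.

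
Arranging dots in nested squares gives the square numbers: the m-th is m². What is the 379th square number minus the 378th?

757

n² − (n−1)² = 2n − 1, so 379² − 378² = 2·379 − 1 = 757.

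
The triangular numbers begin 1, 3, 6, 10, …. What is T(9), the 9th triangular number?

45

The 9th triangular number is n(n+1)/2 with n = 9.
9·10/2 = 90/2 = 45.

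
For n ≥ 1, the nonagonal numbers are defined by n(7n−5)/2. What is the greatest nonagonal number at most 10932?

Solve n(7n−5)/2 ≤ 10932 for integer n.
n = 56 gives 10836 ≤ 10932, while n = 57 gives 11229 > 10932; so the answer is 10836.

10836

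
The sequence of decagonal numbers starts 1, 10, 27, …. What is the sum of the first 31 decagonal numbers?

Σ i(4i−3) = 4Σi² − 3Σi over i = 1..31.
Σi = 496 and Σi² = 10416.
4·10416 − 3·496 = 40176.

40176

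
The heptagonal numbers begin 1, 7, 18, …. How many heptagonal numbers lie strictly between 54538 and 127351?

77

The n-th heptagonal number is n(5n−3)/2.
Smallest index with value > 54538: n = 149 (giving 55279).
Largest index with value < 127351: n = 225 (giving 126225).
Indices 149 through 225: 77 terms.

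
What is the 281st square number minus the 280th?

561

n² − (n−1)² = 2n − 1, so 281² − 280² = 2·281 − 1 = 561.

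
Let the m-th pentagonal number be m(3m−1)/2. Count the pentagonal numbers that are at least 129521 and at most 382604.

The n-th pentagonal number is n(3n−1)/2.
Smallest index with value ≥ 129521: n = 295 (giving 130390).
Largest index with value ≤ 382604: n = 505 (giving 382285).
Indices 295 through 505: 211 terms.

211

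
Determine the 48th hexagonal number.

The 48th hexagonal number is n(2n−1) with n = 48.
48·(2·48 − 1) = 48·95 = 4560.

4560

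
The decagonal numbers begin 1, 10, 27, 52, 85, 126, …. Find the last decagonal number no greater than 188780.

Solve n(4n−3) ≤ 188780 for integer n.
n = 217 gives 187705 ≤ 188780, while n = 218 gives 189442 > 188780; so the answer is 187705.

187705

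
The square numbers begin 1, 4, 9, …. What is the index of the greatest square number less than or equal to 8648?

Solve n² ≤ 8648 for integer n.
n = 92 gives 8464 ≤ 8648, while n = 93 gives 8649 > 8648; so the answer is index 92.

92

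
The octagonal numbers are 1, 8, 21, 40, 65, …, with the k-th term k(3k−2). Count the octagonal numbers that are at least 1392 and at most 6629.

26

The n-th octagonal number is n(3n−2).
Smallest index with value ≥ 1392: n = 22 (giving 1408).
Largest index with value ≤ 6629: n = 47 (giving 6533).
Indices 22 through 47: 26 terms.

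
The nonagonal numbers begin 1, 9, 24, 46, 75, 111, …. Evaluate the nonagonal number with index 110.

The 110th nonagonal number is n(7n−5)/2 with n = 110.
110·(7·110 − 5)/2 = 110·765/2 = 42075.

42075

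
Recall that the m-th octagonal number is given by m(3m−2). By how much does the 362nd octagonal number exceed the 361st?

2167

Consecutive octagonal numbers differ by 6n − 5: here 6·362 − 5 = 2167.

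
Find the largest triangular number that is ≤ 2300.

2278

Solve n(n+1)/2 ≤ 2300 for integer n.
n = 67 gives 2278 ≤ 2300, while n = 68 gives 2346 > 2300; so the answer is 2278.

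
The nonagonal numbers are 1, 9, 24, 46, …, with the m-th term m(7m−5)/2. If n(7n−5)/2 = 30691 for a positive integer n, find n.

Set n(7n−5)/2 = 30691, giving 7n² − 5n − 61382 = 0.
The discriminant is 25 + 56·30691 = 1718721, and √1718721 = 1311.
So n = (5 + 1311) / 14 = 1316/14 = 94.

94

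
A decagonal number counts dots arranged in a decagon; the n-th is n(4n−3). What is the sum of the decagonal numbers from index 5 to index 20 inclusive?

10760

Σ i(4i−3) = 4Σi² − 3Σi over i = 5..20.
Σi = 210 − 10 = 200 and Σi² = 2870 − 30 = 2840.
4·2840 − 3·200 = 10760.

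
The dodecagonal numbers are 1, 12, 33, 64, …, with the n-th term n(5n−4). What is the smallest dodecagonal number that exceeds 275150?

Solve n(5n−4) > 275150 for integer n.
The largest n with value ≤ 275150 is 234 (since 272844 ≤ 275150 < 275185), so the first above is n = 235, value 275185.

275185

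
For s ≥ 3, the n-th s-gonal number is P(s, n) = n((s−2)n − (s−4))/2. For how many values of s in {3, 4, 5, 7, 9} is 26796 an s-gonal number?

s = 3: P(3, 231) = 26796. ✓
s = 4: P(4, 163) = 26569 and P(4, 164) = 26896; 26796 is not s-gonal.
s = 5: P(5, 133) = 26467 and P(5, 134) = 26867; 26796 is not s-gonal.
s = 7: P(7, 103) = 26368 and P(7, 104) = 26884; 26796 is not s-gonal.
s = 9: P(9, 87) = 26274 and P(9, 88) = 26884; 26796 is not s-gonal.
Hits: s ∈ {3} → 1.

1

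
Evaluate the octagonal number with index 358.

The 358th octagonal number is n(3n−2) with n = 358.
358·(3·358 − 2) = 358·1072 = 383776.

383776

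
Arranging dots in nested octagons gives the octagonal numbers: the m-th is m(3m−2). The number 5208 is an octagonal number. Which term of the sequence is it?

42

Set n(3n−2) = 5208, giving 3n² − 2n − 5208 = 0.
The discriminant is 4 + 12·5208 = 62500, and √62500 = 250.
So n = (2 + 250) / 6 = 252/6 = 42.
Check: 42·(3·42 − 2) = 5208. ✓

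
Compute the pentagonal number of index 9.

The 9th pentagonal number is n(3n−1)/2 with n = 9.
9·(3·9 − 1)/2 = 9·26/2 = 9·13 = 117.

117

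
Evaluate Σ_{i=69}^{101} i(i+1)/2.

Σ i(i+1)/2 = (Σi² + Σi) / 2 over i = 69..101.
Σi = 5151 − 2346 = 2805 and Σi² = 348551 − 107134 = 241417.
(1·241417 + 1·2805) / 2 = 244222/2 = 122111.

122111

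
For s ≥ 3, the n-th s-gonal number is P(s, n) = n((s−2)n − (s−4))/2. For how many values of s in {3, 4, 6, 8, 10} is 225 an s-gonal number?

s = 3: P(3, 20) = 210 and P(3, 21) = 231; 225 is not s-gonal.
s = 4: P(4, 15) = 225. ✓
s = 6: P(6, 10) = 190 and P(6, 11) = 231; 225 is not s-gonal.
s = 8: P(8, 9) = 225. ✓
s = 10: P(10, 7) = 175 and P(10, 8) = 232; 225 is not s-gonal.
Hits: s ∈ {4, 8} → 2.

2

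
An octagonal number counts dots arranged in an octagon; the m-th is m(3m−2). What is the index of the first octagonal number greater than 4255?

Solve n(3n−2) > 4255 for integer n.
The largest n with value ≤ 4255 is 37 (since 4033 ≤ 4255 < 4256), so the first above is n = 38, value 4256.

38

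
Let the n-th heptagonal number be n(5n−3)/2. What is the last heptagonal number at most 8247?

Solve n(5n−3)/2 ≤ 8247 for integer n.
n = 57 gives 8037 ≤ 8247, while n = 58 gives 8323 > 8247; so the answer is 8037.

8037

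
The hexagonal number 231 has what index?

Set n(2n−1) = 231, giving 2n² − n − 231 = 0.
The discriminant is 1 + 8·231 = 1849, and √1849 = 43.
So n = (1 + 43) / 4 = 44/4 = 11.

11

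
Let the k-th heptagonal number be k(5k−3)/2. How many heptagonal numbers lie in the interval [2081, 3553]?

The n-th heptagonal number is n(5n−3)/2.
Smallest index with value ≥ 2081: n = 30 (giving 2205).
Largest index with value ≤ 3553: n = 38 (giving 3553).
Indices 30 through 38: 9 terms.

9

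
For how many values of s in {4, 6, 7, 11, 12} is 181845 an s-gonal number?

1

s = 4: P(4, 426) = 181476 and P(4, 427) = 182329; 181845 is not s-gonal.
s = 6: P(6, 301) = 180901 and P(6, 302) = 182106; 181845 is not s-gonal.
s = 7: P(7, 270) = 181845. ✓
s = 11: P(11, 201) = 181101 and P(11, 202) = 182911; 181845 is not s-gonal.
s = 12: P(12, 191) = 181641 and P(12, 192) = 183552; 181845 is not s-gonal.
Hits: s ∈ {7} → 1.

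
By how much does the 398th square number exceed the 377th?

398² = 158404 and 377² = 142129.
Difference: 158404 − 142129 = 16275.

16275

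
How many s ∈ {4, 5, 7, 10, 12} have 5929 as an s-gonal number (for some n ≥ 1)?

s = 4: P(4, 77) = 5929. ✓
s = 5: P(5, 63) = 5922 and P(5, 64) = 6112; 5929 is not s-gonal.
s = 7: P(7, 49) = 5929. ✓
s = 10: P(10, 38) = 5662 and P(10, 39) = 5967; 5929 is not s-gonal.
s = 12: P(12, 34) = 5644 and P(12, 35) = 5985; 5929 is not s-gonal.
Hits: s ∈ {4, 7} → 2.

2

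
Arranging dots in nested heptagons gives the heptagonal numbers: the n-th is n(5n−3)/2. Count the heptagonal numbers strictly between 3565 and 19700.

The n-th heptagonal number is n(5n−3)/2.
Smallest index with value > 3565: n = 39 (giving 3744).
Largest index with value < 19700: n = 89 (giving 19669).
Indices 39 through 89: 51 terms.

51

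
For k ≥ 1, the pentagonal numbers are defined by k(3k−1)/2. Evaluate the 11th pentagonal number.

176

The 11th pentagonal number is n(3n−1)/2 with n = 11.
11·(3·11 − 1)/2 = 11·32/2 = 11·16 = 176.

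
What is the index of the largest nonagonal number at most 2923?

29

Solve n(7n−5)/2 ≤ 2923 for integer n.
n = 29 gives 2871 ≤ 2923, while n = 30 gives 3075 > 2923; so the answer is index 29.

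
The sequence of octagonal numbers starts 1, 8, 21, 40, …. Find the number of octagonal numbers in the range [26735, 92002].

81

The n-th octagonal number is n(3n−2).
Smallest index with value ≥ 26735: n = 95 (giving 26885).
Largest index with value ≤ 92002: n = 175 (giving 91525).
Indices 95 through 175: 81 terms.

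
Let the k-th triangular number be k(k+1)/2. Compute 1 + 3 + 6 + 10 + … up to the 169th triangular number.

818805

Σ i(i+1)/2 = (Σi² + Σi) / 2 over i = 1..169.
Σi = 14365 and Σi² = 1623245.
(1·1623245 + 1·14365) / 2 = 1637610/2 = 818805.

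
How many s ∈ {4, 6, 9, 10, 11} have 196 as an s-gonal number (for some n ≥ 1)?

s = 4: P(4, 14) = 196. ✓
s = 6: P(6, 10) = 190 and P(6, 11) = 231; 196 is not s-gonal.
s = 9: P(9, 7) = 154 and P(9, 8) = 204; 196 is not s-gonal.
s = 10: P(10, 7) = 175 and P(10, 8) = 232; 196 is not s-gonal.
s = 11: P(11, 7) = 196. ✓
Hits: s ∈ {4, 11} → 2.

2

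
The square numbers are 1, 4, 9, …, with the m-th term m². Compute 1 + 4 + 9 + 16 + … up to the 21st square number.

3311

Σ_{i=1}^{21} i² = 21·22·43/6 = 3311.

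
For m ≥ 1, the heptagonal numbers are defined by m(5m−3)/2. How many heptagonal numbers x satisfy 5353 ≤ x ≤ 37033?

76

The n-th heptagonal number is n(5n−3)/2.
Smallest index with value ≥ 5353: n = 47 (giving 5452).
Largest index with value ≤ 37033: n = 122 (giving 37027).
Indices 47 through 122: 76 terms.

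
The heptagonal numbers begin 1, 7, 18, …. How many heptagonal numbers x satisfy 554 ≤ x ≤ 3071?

20

The n-th heptagonal number is n(5n−3)/2.
Smallest index with value ≥ 554: n = 16 (giving 616).
Largest index with value ≤ 3071: n = 35 (giving 3010).
Indices 16 through 35: 20 terms.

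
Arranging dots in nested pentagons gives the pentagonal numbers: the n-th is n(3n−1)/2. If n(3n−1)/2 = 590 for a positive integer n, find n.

Set n(3n−1)/2 = 590, giving 3n² − n − 1180 = 0.
So n = (1 + 119) / 6 = 120/6 = 20.

20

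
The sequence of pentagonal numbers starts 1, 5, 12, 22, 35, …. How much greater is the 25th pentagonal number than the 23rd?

143

25·(3·25 − 1)/2 = 925 and 23·(3·23 − 1)/2 = 782.
Difference: 925 − 782 = 143.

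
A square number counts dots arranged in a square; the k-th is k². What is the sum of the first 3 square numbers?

Σ_{i=1}^{3} i² = 3·4·7/6 = 14.

14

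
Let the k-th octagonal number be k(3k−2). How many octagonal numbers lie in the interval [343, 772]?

5

The n-th octagonal number is n(3n−2).
Smallest index with value ≥ 343: n = 12 (giving 408).
Largest index with value ≤ 772: n = 16 (giving 736).
Indices 12 through 16: 5 terms.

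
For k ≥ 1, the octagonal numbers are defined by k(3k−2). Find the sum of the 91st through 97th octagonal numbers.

184324

Σ i(3i−2) = 3Σi² − 2Σi over i = 91..97.
Σi = 4753 − 4095 = 658 and Σi² = 308945 − 247065 = 61880.
3·61880 − 2·658 = 184324.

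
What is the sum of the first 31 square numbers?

10416

Σ_{i=1}^{31} i² = 31·32·63/6 = 10416.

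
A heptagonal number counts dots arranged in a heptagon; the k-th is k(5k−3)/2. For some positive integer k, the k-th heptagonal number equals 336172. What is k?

Set n(5n−3)/2 = 336172, giving 5n² − 3n − 672344 = 0.
The discriminant is 9 + 40·336172 = 13446889, and √13446889 = 3667.
So n = (3 + 3667) / 10 = 3670/10 = 367.

367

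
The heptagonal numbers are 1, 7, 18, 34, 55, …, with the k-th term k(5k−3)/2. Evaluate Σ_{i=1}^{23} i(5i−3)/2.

Σ i(5i−3)/2 = (5Σi² − 3Σi) / 2 over i = 1..23.
Σi = 276 and Σi² = 4324.
(5·4324 − 3·276) / 2 = 20792/2 = 10396.

10396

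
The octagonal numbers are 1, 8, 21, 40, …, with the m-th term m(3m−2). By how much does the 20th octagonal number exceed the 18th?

224

20·(3·20 − 2) = 1160 and 18·(3·18 − 2) = 936.
Difference: 1160 − 936 = 224.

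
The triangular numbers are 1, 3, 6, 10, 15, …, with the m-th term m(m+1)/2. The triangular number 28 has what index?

Set n(n+1)/2 = 28, giving n² + n − 56 = 0.
The discriminant is 1 + 8·28 = 225, and √225 = 15.
So n = (-1 + 15) / 2 = 14/2 = 7.

7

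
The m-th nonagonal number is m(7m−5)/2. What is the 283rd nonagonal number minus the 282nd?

1975

Consecutive nonagonal numbers differ by 7n − 6: here 7·283 − 6 = 1975.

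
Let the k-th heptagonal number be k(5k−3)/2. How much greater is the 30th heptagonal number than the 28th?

30·(5·30 − 3)/2 = 2205 and 28·(5·28 − 3)/2 = 1918.
Difference: 2205 − 1918 = 287.

287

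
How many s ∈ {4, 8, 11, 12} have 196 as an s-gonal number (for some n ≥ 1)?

s = 4: P(4, 14) = 196. ✓
s = 8: P(8, 8) = 176 and P(8, 9) = 225; 196 is not s-gonal.
s = 11: P(11, 7) = 196. ✓
s = 12: P(12, 6) = 156 and P(12, 7) = 217; 196 is not s-gonal.
Hits: s ∈ {4, 11} → 2.

2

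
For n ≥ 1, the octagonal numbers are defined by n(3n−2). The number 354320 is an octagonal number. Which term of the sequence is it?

344

Set n(3n−2) = 354320, giving 3n² − 2n − 354320 = 0.
The discriminant is 4 + 12·354320 = 4251844, and √4251844 = 2062.
So n = (2 + 2062) / 6 = 2064/6 = 344.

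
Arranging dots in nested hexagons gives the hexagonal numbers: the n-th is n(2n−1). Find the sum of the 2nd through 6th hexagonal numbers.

Σ i(2i−1) = 2Σi² − Σi over i = 2..6.
Σi = 21 − 1 = 20 and Σi² = 91 − 1 = 90.
2·90 − 1·20 = 160.

160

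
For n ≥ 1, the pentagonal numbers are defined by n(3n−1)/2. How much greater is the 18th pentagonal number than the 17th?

52

Consecutive pentagonal numbers differ by 3n − 2: here 3·18 − 2 = 52.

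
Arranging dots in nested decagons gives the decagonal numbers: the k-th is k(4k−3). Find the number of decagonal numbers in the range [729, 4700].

The n-th decagonal number is n(4n−3).
Smallest index with value ≥ 729: n = 14 (giving 742).
Largest index with value ≤ 4700: n = 34 (giving 4522).
Indices 14 through 34: 21 terms.

21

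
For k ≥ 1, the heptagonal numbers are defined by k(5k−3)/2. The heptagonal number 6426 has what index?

Set n(5n−3)/2 = 6426, giving 5n² − 3n − 12852 = 0.
The discriminant is 9 + 40·6426 = 257049, and √257049 = 507.
So n = (3 + 507) / 10 = 510/10 = 51.

51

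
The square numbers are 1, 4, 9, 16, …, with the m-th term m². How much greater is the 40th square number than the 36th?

40² = 1600 and 36² = 1296.
Difference: 1600 − 1296 = 304.

304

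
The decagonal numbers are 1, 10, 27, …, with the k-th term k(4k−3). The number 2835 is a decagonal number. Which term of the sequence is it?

Set n(4n−3) = 2835, giving 4n² − 3n − 2835 = 0.
So n = (3 + 213) / 8 = 216/8 = 27.
Check: 27·(4·27 − 3) = 2835. ✓

27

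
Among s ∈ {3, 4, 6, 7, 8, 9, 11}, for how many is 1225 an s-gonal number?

s = 3: P(3, 49) = 1225. ✓
s = 4: P(4, 35) = 1225. ✓
s = 6: P(6, 25) = 1225. ✓
s = 7: P(7, 22) = 1177 and P(7, 23) = 1288; 1225 is not s-gonal.
s = 8: P(8, 20) = 1160 and P(8, 21) = 1281; 1225 is not s-gonal.
s = 9: P(9, 19) = 1216 and P(9, 20) = 1350; 1225 is not s-gonal.
s = 11: P(11, 16) = 1096 and P(11, 17) = 1241; 1225 is not s-gonal.
Hits: s ∈ {3, 4, 6} → 3.

3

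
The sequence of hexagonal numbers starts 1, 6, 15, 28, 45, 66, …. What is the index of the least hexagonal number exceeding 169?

10

Solve n(2n−1) > 169 for integer n.
The largest n with value ≤ 169 is 9 (since 153 ≤ 169 < 190), so the first above is n = 10, value 190.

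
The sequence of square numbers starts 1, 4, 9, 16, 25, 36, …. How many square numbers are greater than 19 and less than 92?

5

The n-th square number is n².
Smallest index with value > 19: n = 5 (giving 25).
Largest index with value < 92: n = 9 (giving 81).
Indices 5 through 9: 5 terms.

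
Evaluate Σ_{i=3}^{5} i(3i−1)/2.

69

Σ i(3i−1)/2 = (3Σi² − Σi) / 2 over i = 3..5.
Σi = 15 − 3 = 12 and Σi² = 55 − 5 = 50.
(3·50 − 1·12) / 2 = 138/2 = 69.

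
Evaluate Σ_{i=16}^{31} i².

9176

Σ_{i=16}^{31} i² = 10416 − 1240 = 9176.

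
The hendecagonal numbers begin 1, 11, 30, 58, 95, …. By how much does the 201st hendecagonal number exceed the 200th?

1801

Consecutive hendecagonal numbers differ by 9n − 8: here 9·201 − 8 = 1801.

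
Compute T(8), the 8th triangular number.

36

The 8th triangular number is n(n+1)/2 with n = 8.
8·9/2 = 72/2 = 36.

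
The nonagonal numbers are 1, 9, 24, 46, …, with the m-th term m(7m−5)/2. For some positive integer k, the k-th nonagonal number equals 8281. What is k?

49

Set n(7n−5)/2 = 8281, giving 7n² − 5n − 16562 = 0.
The discriminant is 25 + 56·8281 = 463761, and √463761 = 681.
So n = (5 + 681) / 14 = 686/14 = 49.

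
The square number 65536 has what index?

256

We need n² = 65536, so n = √65536 = 256.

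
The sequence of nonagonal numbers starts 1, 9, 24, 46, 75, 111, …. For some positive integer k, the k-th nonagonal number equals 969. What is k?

17

Set n(7n−5)/2 = 969, giving 7n² − 5n − 1938 = 0.
The discriminant is 25 + 56·969 = 54289, and √54289 = 233.
So n = (5 + 233) / 14 = 238/14 = 17.
Check: 17·(7·17 − 5)/2 = 969. ✓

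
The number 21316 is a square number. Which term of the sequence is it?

146

We need n² = 21316, so n = √21316 = 146.
Check: 146² = 21316. ✓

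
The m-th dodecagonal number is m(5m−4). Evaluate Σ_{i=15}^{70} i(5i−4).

569380

Σ i(5i−4) = 5Σi² − 4Σi over i = 15..70.
Σi = 2485 − 105 = 2380 and Σi² = 116795 − 1015 = 115780.
5·115780 − 4·2380 = 569380.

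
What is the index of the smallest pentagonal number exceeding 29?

Solve n(3n−1)/2 > 29 for integer n.
The largest n with value ≤ 29 is 4 (since 22 ≤ 29 < 35), so the first above is n = 5, value 35.

5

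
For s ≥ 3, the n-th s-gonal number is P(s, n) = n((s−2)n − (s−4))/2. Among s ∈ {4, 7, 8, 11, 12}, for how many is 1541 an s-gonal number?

1

s = 4: P(4, 39) = 1521 and P(4, 40) = 1600; 1541 is not s-gonal.
s = 7: P(7, 25) = 1525 and P(7, 26) = 1651; 1541 is not s-gonal.
s = 8: P(8, 23) = 1541. ✓
s = 11: P(11, 18) = 1395 and P(11, 19) = 1558; 1541 is not s-gonal.
s = 12: P(12, 17) = 1377 and P(12, 18) = 1548; 1541 is not s-gonal.
Hits: s ∈ {8} → 1.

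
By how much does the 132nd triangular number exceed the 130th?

263

132·133/2 = 8778 and 130·131/2 = 8515.
Difference: 8778 − 8515 = 263.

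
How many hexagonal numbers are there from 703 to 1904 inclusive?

The n-th hexagonal number is n(2n−1).
Smallest index with value ≥ 703: n = 19 (giving 703).
Largest index with value ≤ 1904: n = 31 (giving 1891).
Indices 19 through 31: 13 terms.

13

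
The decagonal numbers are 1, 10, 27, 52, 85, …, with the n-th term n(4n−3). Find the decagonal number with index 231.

212751

The 231st decagonal number is n(4n−3) with n = 231.
231·(4·231 − 3) = 231·921 = 212751.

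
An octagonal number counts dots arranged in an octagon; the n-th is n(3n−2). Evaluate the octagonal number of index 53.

The 53rd octagonal number is n(3n−2) with n = 53.
53·(3·53 − 2) = 53·157 = 8321.

8321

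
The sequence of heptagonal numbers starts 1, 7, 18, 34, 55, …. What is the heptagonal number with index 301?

301·(5·301 − 3)/2 = 301·1502/2 = 301·751 = 226051.

226051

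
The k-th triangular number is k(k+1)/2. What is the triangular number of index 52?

1378

The 52nd triangular number is n(n+1)/2 with n = 52.
52·53/2 = 2756/2 = 1378.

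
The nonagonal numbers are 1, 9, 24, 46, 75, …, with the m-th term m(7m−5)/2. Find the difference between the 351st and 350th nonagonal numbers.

2451

Consecutive nonagonal numbers differ by 7n − 6: here 7·351 − 6 = 2451.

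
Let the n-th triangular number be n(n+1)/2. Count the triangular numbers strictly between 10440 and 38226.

131

The n-th triangular number is n(n+1)/2.
Smallest index with value > 10440: n = 145 (giving 10585).
Largest index with value < 38226: n = 275 (giving 37950).
Indices 145 through 275: 131 terms.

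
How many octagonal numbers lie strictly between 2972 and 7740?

The n-th octagonal number is n(3n−2).
Smallest index with value > 2972: n = 32 (giving 3008).
Largest index with value < 7740: n = 51 (giving 7701).
Indices 32 through 51: 20 terms.

20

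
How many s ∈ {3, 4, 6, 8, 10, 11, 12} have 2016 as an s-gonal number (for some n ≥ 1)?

s = 3: P(3, 63) = 2016. ✓
s = 4: P(4, 44) = 1936 and P(4, 45) = 2025; 2016 is not s-gonal.
s = 6: P(6, 32) = 2016. ✓
s = 8: P(8, 26) = 1976 and P(8, 27) = 2133; 2016 is not s-gonal.
s = 10: P(10, 22) = 1870 and P(10, 23) = 2047; 2016 is not s-gonal.
s = 11: P(11, 21) = 1911 and P(11, 22) = 2101; 2016 is not s-gonal.
s = 12: P(12, 20) = 1920 and P(12, 21) = 2121; 2016 is not s-gonal.
Hits: s ∈ {3, 6} → 2.

2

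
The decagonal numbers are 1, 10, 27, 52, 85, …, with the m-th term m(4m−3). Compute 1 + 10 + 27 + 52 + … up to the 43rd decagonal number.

Σ i(4i−3) = 4Σi² − 3Σi over i = 1..43.
Σi = 946 and Σi² = 27434.
4·27434 − 3·946 = 106898.

106898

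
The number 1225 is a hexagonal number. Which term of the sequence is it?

25

Set n(2n−1) = 1225, giving 2n² − n − 1225 = 0.
The discriminant is 1 + 8·1225 = 9801, and √9801 = 99.
So n = (1 + 99) / 4 = 100/4 = 25.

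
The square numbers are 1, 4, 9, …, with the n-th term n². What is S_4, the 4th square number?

16

The 4th square number is n² with n = 4.
4² = 16.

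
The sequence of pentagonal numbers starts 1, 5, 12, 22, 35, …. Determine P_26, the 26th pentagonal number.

1001

The 26th pentagonal number is n(3n−1)/2 with n = 26.
26·(3·26 − 1)/2 = 26·77/2 = 1001.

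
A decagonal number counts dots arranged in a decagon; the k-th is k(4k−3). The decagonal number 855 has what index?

15

Set n(4n−3) = 855, giving 4n² − 3n − 855 = 0.
So n = (3 + 117) / 8 = 120/8 = 15.
Check: 15·(4·15 − 3) = 855. ✓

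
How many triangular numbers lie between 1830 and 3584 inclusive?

25

The n-th triangular number is n(n+1)/2.
Smallest index with value ≥ 1830: n = 60 (giving 1830).
Largest index with value ≤ 3584: n = 84 (giving 3570).
Indices 60 through 84: 25 terms.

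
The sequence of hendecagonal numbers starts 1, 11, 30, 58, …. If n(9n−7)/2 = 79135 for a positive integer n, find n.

Set n(9n−7)/2 = 79135, giving 9n² − 7n − 158270 = 0.
So n = (7 + 2387) / 18 = 2394/18 = 133.

133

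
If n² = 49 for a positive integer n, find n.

We need n² = 49, so n = √49 = 7.
Check: 7² = 49. ✓

7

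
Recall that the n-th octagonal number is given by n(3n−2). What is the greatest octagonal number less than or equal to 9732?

9633

Solve n(3n−2) ≤ 9732 for integer n.
n = 57 gives 9633 ≤ 9732, while n = 58 gives 9976 > 9732; so the answer is 9633.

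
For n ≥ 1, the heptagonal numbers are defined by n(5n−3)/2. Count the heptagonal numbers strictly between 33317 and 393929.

282

The n-th heptagonal number is n(5n−3)/2.
Smallest index with value > 33317: n = 116 (giving 33466).
Largest index with value < 393929: n = 397 (giving 393427).
Indices 116 through 397: 282 terms.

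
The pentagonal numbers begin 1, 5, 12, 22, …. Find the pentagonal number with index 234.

The 234th pentagonal number is n(3n−1)/2 with n = 234.
234·(3·234 − 1)/2 = 234·701/2 = 82017.

82017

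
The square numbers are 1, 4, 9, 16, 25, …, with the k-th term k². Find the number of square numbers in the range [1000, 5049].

40

The n-th square number is n².
Smallest index with value ≥ 1000: n = 32 (giving 1024).
Largest index with value ≤ 5049: n = 71 (giving 5041).
Indices 32 through 71: 40 terms.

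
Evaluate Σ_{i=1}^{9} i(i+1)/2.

Σ i(i+1)/2 = (Σi² + Σi) / 2 over i = 1..9.
Σi = 45 and Σi² = 285.
(1·285 + 1·45) / 2 = 330/2 = 165.

165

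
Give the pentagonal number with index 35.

1820

The 35th pentagonal number is n(3n−1)/2 with n = 35.
35·(3·35 − 1)/2 = 35·104/2 = 35·52 = 1820.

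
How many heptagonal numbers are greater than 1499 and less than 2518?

8

The n-th heptagonal number is n(5n−3)/2.
Smallest index with value > 1499: n = 25 (giving 1525).
Largest index with value < 2518: n = 32 (giving 2512).
Indices 25 through 32: 8 terms.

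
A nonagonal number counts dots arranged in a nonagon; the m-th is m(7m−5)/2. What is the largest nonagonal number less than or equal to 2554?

Solve n(7n−5)/2 ≤ 2554 for integer n.
n = 27 gives 2484 ≤ 2554, while n = 28 gives 2674 > 2554; so the answer is 2484.

2484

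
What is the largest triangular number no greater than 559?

Solve n(n+1)/2 ≤ 559 for integer n.
n = 32 gives 528 ≤ 559, while n = 33 gives 561 > 559; so the answer is 528.

528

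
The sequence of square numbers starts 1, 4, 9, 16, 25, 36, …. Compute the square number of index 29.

29² = 841.

841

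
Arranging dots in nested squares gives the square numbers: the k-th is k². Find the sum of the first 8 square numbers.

Σ_{i=1}^{8} i² = 8·9·17/6 = 204.

204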